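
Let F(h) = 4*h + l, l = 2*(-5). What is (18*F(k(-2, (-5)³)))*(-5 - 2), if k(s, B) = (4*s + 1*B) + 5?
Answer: 65772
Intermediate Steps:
l = -10
k(s, B) = 5 + B + 4*s (k(s, B) = (4*s + B) + 5 = (B + 4*s) + 5 = 5 + B + 4*s)
F(h) = -10 + 4*h (F(h) = 4*h - 10 = -10 + 4*h)
(18*F(k(-2, (-5)³)))*(-5 - 2) = (18*(-10 + 4*(5 + (-5)³ + 4*(-2))))*(-5 - 2) = (18*(-10 + 4*(5 - 125 - 8)))*(-7) = (18*(-10 + 4*(-128)))*(-7) = (18*(-10 - 512))*(-7) = (18*(-522))*(-7) = -9396*(-7) = 65772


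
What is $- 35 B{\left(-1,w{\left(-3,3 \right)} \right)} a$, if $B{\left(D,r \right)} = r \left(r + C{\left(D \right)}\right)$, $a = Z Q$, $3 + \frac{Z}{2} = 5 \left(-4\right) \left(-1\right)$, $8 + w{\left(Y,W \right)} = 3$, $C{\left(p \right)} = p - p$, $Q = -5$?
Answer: $148750$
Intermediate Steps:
$C{\left(p \right)} = 0$
$w{\left(Y,W \right)} = -5$ ($w{\left(Y,W \right)} = -8 + 3 = -5$)
$Z = 34$ ($Z = -6 + 2 \cdot 5 \left(-4\right) \left(-1\right) = -6 + 2 \left(\left(-20\right) \left(-1\right)\right) = -6 + 2 \cdot 20 = -6 + 40 = 34$)
$a = -170$ ($a = 34 \left(-5\right) = -170$)
$B{\left(D,r \right)} = r^{2}$ ($B{\left(D,r \right)} = r \left(r + 0\right) = r r = r^{2}$)
$- 35 B{\left(-1,w{\left(-3,3 \right)} \right)} a = - 35 \left(-5\right)^{2} \left(-170\right) = \left(-35\right) 25 \left(-170\right) = \left(-875\right) \left(-170\right) = 148750$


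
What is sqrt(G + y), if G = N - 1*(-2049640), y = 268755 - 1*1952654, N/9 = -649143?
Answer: I*sqrt(5476546) ≈ 2340.2*I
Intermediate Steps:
N = -5842287 (N = 9*(-649143) = -5842287)
y = -1683899 (y = 268755 - 1952654 = -1683899)
G = -3792647 (G = -5842287 - 1*(-2049640) = -5842287 + 2049640 = -3792647)
sqrt(G + y) = sqrt(-3792647 - 1683899) = sqrt(-5476546) = I*sqrt(5476546)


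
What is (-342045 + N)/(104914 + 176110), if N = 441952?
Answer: 99907/281024 ≈ 0.35551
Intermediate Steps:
(-342045 + N)/(104914 + 176110) = (-342045 + 441952)/(104914 + 176110) = 99907/281024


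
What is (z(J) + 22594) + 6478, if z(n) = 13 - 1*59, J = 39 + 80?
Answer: 29026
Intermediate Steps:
J = 119
z(n) = -46 (z(n) = 13 - 59 = -46)
(z(J) + 22594) + 6478 = (-46 + 22594) + 6478 = 22548 + 6478 = 29026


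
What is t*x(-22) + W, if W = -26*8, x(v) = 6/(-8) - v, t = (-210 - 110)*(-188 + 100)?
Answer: 598192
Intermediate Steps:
t = 28160 (t = -320*(-88) = 28160)
x(v) = -¾ - v (x(v) = 6*(-⅛) - v = -¾ - v)
W = -208
t*x(-22) + W = 28160*(-¾ - 1*(-22)) - 208 = 28160*(-¾ + 22) - 208 = 28160*(85/4) - 208 = 598400 - 208 = 598192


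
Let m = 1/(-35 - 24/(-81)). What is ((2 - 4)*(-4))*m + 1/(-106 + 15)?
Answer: -20593/85267 ≈ -0.24151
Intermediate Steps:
m = -27/937 (m = 1/(-35 - 24*(-1/81)) = 1/(-35 + 8/27) = 1/(-937/27) = -27/937 ≈ -0.028815)
((2 - 4)*(-4))*m + 1/(-106 + 15) = ((2 - 4)*(-4))*(-27/937) + 1/(-106 + 15) = -2*(-4)*(-27/937) + 1/(-91) = 8*(-27/937) - 1/91 = -216/937 - 1/91 = -20593/85267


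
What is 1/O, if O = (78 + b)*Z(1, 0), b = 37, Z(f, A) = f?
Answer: 1/115 ≈ 0.0086956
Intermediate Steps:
O = 115 (O = (78 + 37)*1 = 115*1 = 115)
1/O = 1/115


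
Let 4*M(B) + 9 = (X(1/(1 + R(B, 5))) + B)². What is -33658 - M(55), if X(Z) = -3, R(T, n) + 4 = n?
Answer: -137327/4 ≈ -34332.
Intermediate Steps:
R(T, n) = -4 + n
M(B) = -9/4 + (-3 + B)²/4
-33658 - M(55) = -33658 - 55*(-6 + 55)/4 = -33658 - 55*49/4 = -33658 - 1*2695/4 = -33658 - 2695/4 = -137327/4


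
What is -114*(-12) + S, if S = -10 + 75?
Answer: 1433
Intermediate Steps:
S = 65
-114*(-12) + S = -114*(-12) + 65 = 1368 + 65 = 1433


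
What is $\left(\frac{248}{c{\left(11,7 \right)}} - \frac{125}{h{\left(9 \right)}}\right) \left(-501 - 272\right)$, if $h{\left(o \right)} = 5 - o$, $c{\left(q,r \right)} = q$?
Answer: $- \frac{1829691}{44} \approx -41584.0$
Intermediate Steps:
$\left(\frac{248}{c{\left(11,7 \right)}} - \frac{125}{h{\left(9 \right)}}\right) \left(-501 - 272\right) = \left(\frac{248}{11} - \frac{125}{5 - 9}\right) \left(-501 - 272\right) = \left(248 \cdot \frac{1}{11} - \frac{125}{5 - 9}\right) \left(-773\right) = \left(\frac{248}{11} - \frac{125}{-4}\right) \left(-773\right) = \left(\frac{248}{11} - - \frac{125}{4}\right) \left(-773\right) = \left(\frac{248}{11} + \frac{125}{4}\right) \left(-773\right) = \frac{2367}{44} \left(-773\right) = - \frac{1829691}{44}$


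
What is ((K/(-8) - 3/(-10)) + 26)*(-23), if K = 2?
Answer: -11983/20 ≈ -599.15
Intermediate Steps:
((K/(-8) - 3/(-10)) + 26)*(-23) = ((2/(-8) - 3/(-10)) + 26)*(-23) = ((2*(-⅛) - 3*(-⅒)) + 26)*(-23) = ((-¼ + 3/10) + 26)*(-23) = (1/20 + 26)*(-23) = (521/20)*(-23) = -11983/20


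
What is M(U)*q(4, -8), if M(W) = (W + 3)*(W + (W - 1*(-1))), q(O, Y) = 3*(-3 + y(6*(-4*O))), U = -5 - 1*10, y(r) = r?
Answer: -103356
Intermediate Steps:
U = -15 (U = -5 - 10 = -15)
q(O, Y) = -9 - 72*O (q(O, Y) = 3*(-3 + 6*(-4*O)) = 3*(-3 - 24*O) = -9 - 72*O)
M(W) = (1 + 2*W)*(3 + W) (M(W) = (3 + W)*(W + (W + 1)) = (3 + W)*(W + (1 + W)) = (3 + W)*(1 + 2*W) = (1 + 2*W)*(3 + W))
M(U)*q(4, -8) = (3 + 2*(-15)**2 + 7*(-15))*(-9 - 72*4) = (3 + 2*225 - 105)*(-9 - 288) = (3 + 450 - 105)*(-297) = 348*(-297) = -103356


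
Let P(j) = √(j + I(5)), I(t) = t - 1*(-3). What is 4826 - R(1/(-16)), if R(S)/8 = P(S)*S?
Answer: 4826 + √127/8 ≈ 4827.4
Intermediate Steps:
I(t) = 3 + t (I(t) = t + 3 = 3 + t)
P(j) = √(8 + j) (P(j) = √(j + (3 + 5)) = √(j + 8) = √(8 + j))
R(S) = 8*S*√(8 + S) (R(S) = 8*(√(8 + S)*S) = 8*(S*√(8 + S)) = 8*S*√(8 + S))
4826 - R(1/(-16)) = 4826 - 8*√(8 + 1/(-16))/(-16) = 4826 - 8*(-1)*√(8 - 1/16)/16 = 4826 - 8*(-1)*√(127/16)/16 = 4826 - 8*(-1)*√127/4/16 = 4826 - (-1)*√127/8 = 4826 + √127/8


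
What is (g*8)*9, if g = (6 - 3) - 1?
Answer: 144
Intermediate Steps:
g = 2 (g = 3 - 1 = 2)
(g*8)*9 = (2*8)*9 = 16*9 = 144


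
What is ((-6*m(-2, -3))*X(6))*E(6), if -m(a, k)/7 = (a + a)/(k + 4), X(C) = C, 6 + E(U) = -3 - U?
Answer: 15120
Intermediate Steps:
E(U) = -9 - U (E(U) = -6 + (-3 - U) = -9 - U)
m(a, k) = -14*a/(4 + k) (m(a, k) = -7*(a + a)/(k + 4) = -7*2*a/(4 + k) = -14*a/(4 + k))
((-6*m(-2, -3))*X(6))*E(6) = (-(-84)*(-2)/(4 - 3)*6)*(-9 - 1*6) = (-(-84)*(-2)/1*6)*(-9 - 6) = (-(-84)*(-2)*6)*(-15) = (-6*28*6)*(-15) = -168*6*(-15) = -1008*(-15) = 15120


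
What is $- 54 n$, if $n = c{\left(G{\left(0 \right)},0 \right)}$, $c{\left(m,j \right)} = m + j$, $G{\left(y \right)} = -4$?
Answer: $216$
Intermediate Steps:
$c{\left(m,j \right)} = j + m$
$n = -4$ ($n = 0 - 4 = -4$)
$- 54 n = \left(-54\right) \left(-4\right) = 216$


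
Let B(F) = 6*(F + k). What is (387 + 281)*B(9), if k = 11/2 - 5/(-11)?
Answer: 659316/11 ≈ 59938.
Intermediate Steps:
k = 131/22 (k = 11*(½) - 5*(-1/11) = 11/2 + 5/11 = 131/22 ≈ 5.9545)
B(F) = 393/11 + 6*F (B(F) = 6*(F + 131/22) = 6*(131/22 + F) = 393/11 + 6*F)
(387 + 281)*B(9) = (387 + 281)*(393/11 + 6*9) = 668*(393/11 + 54) = 668*(987/11) = 659316/11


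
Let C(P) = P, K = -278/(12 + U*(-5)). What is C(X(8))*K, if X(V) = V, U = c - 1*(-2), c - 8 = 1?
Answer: 2224/43 ≈ 51.721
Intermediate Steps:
c = 9 (c = 8 + 1 = 9)
U = 11 (U = 9 - 1*(-2) = 9 + 2 = 11)
K = 278/43 (K = -278/(12 + 11*(-5)) = -278/(12 - 55) = -278/(-43) = -278*(-1/43) = 278/43 ≈ 6.4651)
C(X(8))*K = 8*(278/43) = 2224/43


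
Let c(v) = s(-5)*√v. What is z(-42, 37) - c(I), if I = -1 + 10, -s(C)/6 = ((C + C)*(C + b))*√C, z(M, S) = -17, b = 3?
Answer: -17 + 360*I*√5 ≈ -17.0 + 804.98*I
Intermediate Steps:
s(C) = -12*C^(3/2)*(3 + C) (s(C) = -6*(C + C)*(C + 3)*√C = -6*(2*C)*(3 + C)*√C = -6*2*C*(3 + C)*√C = -12*C^(3/2)*(3 + C))
I = 9
c(v) = -120*I*√5*√v (c(v) = (12*(-5)^(3/2)*(-3 - 1*(-5)))*√v = (12*(-5*I*√5)*(-3 + 5))*√v = (12*(-5*I*√5)*2)*√v = (-120*I*√5)*√v = -120*I*√5*√v)
z(-42, 37) - c(I) = -17 - (-120)*I*√5*√9 = -17 - (-120)*I*√5*3 = -17 - (-360)*I*√5 = -17 + 360*I*√5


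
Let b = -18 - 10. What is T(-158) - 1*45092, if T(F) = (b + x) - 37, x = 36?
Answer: -45121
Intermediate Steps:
b = -28
T(F) = -29 (T(F) = (-28 + 36) - 37 = 8 - 37 = -29)
T(-158) - 1*45092 = -29 - 1*45092 = -29 - 45092 = -45121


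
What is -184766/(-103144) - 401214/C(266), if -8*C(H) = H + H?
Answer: 41395103755/6859076 ≈ 6035.1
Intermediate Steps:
C(H) = -H/4 (C(H) = -(H + H)/8 = -H/4)
-184766/(-103144) - 401214/C(266) = -184766/(-103144) - 401214/((-¼*266)) = -184766*(-1/103144) - 401214/(-133/2) = 92383/51572 - 401214*(-2/133) = 92383/51572 + 802428/133 = 41395103755/6859076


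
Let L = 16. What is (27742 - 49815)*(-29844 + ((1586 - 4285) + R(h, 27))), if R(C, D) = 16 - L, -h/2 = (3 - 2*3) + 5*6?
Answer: 718321639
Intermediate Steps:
h = -54 (h = -2*((3 - 2*3) + 5*6) = -2*((3 - 6) + 30) = -2*(-3 + 30) = -2*27 = -54)
R(C, D) = 0 (R(C, D) = 16 - 1*16 = 16 - 16 = 0)
(27742 - 49815)*(-29844 + ((1586 - 4285) + R(h, 27))) = (27742 - 49815)*(-29844 + ((1586 - 4285) + 0)) = -22073*(-29844 + (-2699 + 0)) = -22073*(-29844 - 2699) = -22073*(-32543) = 718321639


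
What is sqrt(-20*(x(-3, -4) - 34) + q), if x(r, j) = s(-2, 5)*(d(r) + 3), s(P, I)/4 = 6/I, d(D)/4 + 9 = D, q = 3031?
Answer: sqrt(8031) ≈ 89.616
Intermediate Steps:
d(D) = -36 + 4*D
s(P, I) = 24/I (s(P, I) = 4*(6/I) = 24/I)
x(r, j) = -792/5 + 96*r/5 (x(r, j) = (24/5)*((-36 + 4*r) + 3) = (24*(1/5))*(-33 + 4*r) = 24*(-33 + 4*r)/5 = -792/5 + 96*r/5)
sqrt(-20*(x(-3, -4) - 34) + q) = sqrt(-20*((-792/5 + (96/5)*(-3)) - 34) + 3031) = sqrt(-20*((-792/5 - 288/5) - 34) + 3031) = sqrt(-20*(-216 - 34) + 3031) = sqrt(-20*(-250) + 3031) = sqrt(5000 + 3031) = sqrt(8031)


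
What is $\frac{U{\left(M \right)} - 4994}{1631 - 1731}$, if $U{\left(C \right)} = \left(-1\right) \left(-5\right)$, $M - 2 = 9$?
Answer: $\frac{4989}{100} \approx 49.89$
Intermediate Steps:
$M = 11$ ($M = 2 + 9 = 11$)
$U{\left(C \right)} = 5$
$\frac{U{\left(M \right)} - 4994}{1631 - 1731} = \frac{5 - 4994}{1631 - 1731} = - \frac{4989}{-100} = \left(-4989\right) \left(- \frac{1}{100}\right) = \frac{4989}{100}$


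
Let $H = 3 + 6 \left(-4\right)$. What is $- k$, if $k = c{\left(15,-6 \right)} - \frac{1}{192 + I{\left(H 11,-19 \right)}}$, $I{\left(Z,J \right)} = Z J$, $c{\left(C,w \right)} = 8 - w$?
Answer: $- \frac{64133}{4581} \approx -14.0$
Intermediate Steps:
$H = -21$ ($H = 3 - 24 = -21$)
$I{\left(Z,J \right)} = J Z$
$k = \frac{64133}{4581}$ ($k = \left(8 - -6\right) - \frac{1}{192 - 19 \left(\left(-21\right) 11\right)} = \left(8 + 6\right) - \frac{1}{192 - -4389} = 14 - \frac{1}{192 + 4389} = 14 - \frac{1}{4581} = \frac{64133}{4581} \approx 14.0$)
$- k = \left(-1\right) \frac{64133}{4581} = - \frac{64133}{4581}$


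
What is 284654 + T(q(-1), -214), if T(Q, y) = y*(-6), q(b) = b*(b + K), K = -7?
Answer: 285938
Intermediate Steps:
q(b) = b*(-7 + b) (q(b) = b*(b - 7) = b*(-7 + b))
T(Q, y) = -6*y
284654 + T(q(-1), -214) = 284654 - 6*(-214) = 284654 + 1284 = 285938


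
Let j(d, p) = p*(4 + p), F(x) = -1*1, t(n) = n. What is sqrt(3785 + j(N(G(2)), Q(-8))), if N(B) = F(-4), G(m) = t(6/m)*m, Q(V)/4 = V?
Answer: sqrt(4681) ≈ 68.418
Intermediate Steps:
Q(V) = 4*V
G(m) = 6 (G(m) = (6/m)*m = 6)
F(x) = -1
N(B) = -1
sqrt(3785 + j(N(G(2)), Q(-8))) = sqrt(3785 + (4*(-8))*(4 + 4*(-8))) = sqrt(3785 - 32*(4 - 32)) = sqrt(3785 - 32*(-28)) = sqrt(3785 + 896) = sqrt(4681)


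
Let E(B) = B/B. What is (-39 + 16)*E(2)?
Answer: -23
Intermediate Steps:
E(B) = 1
(-39 + 16)*E(2) = (-39 + 16)*1 = -23*1 = -23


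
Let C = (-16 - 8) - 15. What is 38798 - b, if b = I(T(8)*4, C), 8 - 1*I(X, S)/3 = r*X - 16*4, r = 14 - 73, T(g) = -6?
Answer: 42830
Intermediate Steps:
r = -59
C = -39 (C = -24 - 15 = -39)
I(X, S) = 216 + 177*X (I(X, S) = 24 - 3*(-59*X - 16*4) = 24 - 3*(-59*X - 64) = 24 - 3*(-64 - 59*X) = 24 + (192 + 177*X) = 216 + 177*X)
b = -4032 (b = 216 + 177*(-6*4) = 216 + 177*(-24) = 216 - 4248 = -4032)
38798 - b = 38798 - 1*(-4032) = 38798 + 4032 = 42830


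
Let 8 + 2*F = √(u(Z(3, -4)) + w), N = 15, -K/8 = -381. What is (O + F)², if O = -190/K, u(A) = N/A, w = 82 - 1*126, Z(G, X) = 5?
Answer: 14522077/2322576 - 6191*I*√41/1524 ≈ 6.2526 - 26.012*I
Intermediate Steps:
K = 3048 (K = -8*(-381) = 3048)
w = -44 (w = 82 - 126 = -44)
u(A) = 15/A
F = -4 + I*√41/2 (F = -4 + √(15/5 - 44)/2 = -4 + √(15*(⅕) - 44)/2 = -4 + √(3 - 44)/2 = -4 + √(-41)/2 = -4 + (I*√41)/2 = -4 + I*√41/2 ≈ -4.0 + 3.2016*I)
O = -95/1524 (O = -190/3048 = -190*1/3048 = -95/1524 ≈ -0.062336)
(O + F)² = (-95/1524 + (-4 + I*√41/2))² = (-6191/1524 + I*√41/2)²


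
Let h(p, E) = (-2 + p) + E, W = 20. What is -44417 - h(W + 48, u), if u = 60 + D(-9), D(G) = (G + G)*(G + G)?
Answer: -44867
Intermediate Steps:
D(G) = 4*G² (D(G) = (2*G)*(2*G) = 4*G²)
u = 384 (u = 60 + 4*(-9)² = 60 + 4*81 = 60 + 324 = 384)
h(p, E) = -2 + E + p
-44417 - h(W + 48, u) = -44417 - (-2 + 384 + (20 + 48)) = -44417 - (-2 + 384 + 68) = -44417 - 1*450 = -44417 - 450 = -44867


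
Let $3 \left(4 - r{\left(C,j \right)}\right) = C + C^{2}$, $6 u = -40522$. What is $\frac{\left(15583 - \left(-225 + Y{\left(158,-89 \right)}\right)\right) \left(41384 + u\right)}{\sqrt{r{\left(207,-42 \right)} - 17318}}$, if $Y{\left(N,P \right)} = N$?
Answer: $- \frac{812947075 i \sqrt{31666}}{47499} \approx - 3.0456 \cdot 10^{6} i$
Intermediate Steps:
$u = - \frac{20261}{3}$ ($u = \frac{1}{6} \left(-40522\right) = - \frac{20261}{3} \approx -6753.7$)
$r{\left(C,j \right)} = 4 - \frac{C}{3} - \frac{C^{2}}{3}$ ($r{\left(C,j \right)} = 4 - \frac{C + C^{2}}{3} = 4 - \left(\frac{C}{3} + \frac{C^{2}}{3}\right) = 4 - \frac{C}{3} - \frac{C^{2}}{3}$)
$\frac{\left(15583 - \left(-225 + Y{\left(158,-89 \right)}\right)\right) \left(41384 + u\right)}{\sqrt{r{\left(207,-42 \right)} - 17318}} = \frac{\left(15583 + \left(225 - 158\right)\right) \left(41384 - \frac{20261}{3}\right)}{\sqrt{\left(4 - 69 - \frac{207^{2}}{3}\right) - 17318}} = \frac{\left(15583 + \left(225 - 158\right)\right) \frac{103891}{3}}{\sqrt{\left(4 - 69 - 14283\right) - 17318}} = \frac{\left(15583 + 67\right) \frac{103891}{3}}{\sqrt{\left(4 - 69 - 14283\right) - 17318}} = \frac{15650 \cdot \frac{103891}{3}}{\sqrt{-14348 - 17318}} = \frac{1625894150}{3 \sqrt{-31666}} = \frac{1625894150}{3 i \sqrt{31666}} = \frac{1625894150 \left(- \frac{i \sqrt{31666}}{31666}\right)}{3} = - \frac{812947075 i \sqrt{31666}}{47499}$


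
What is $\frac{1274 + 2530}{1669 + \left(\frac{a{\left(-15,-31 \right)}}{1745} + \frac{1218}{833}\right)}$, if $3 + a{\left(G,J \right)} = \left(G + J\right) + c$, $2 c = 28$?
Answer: $\frac{13165327}{5781261} \approx 2.2772$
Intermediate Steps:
$c = 14$ ($c = \frac{1}{2} \cdot 28 = 14$)
$a{\left(G,J \right)} = 11 + G + J$ ($a{\left(G,J \right)} = -3 + \left(\left(G + J\right) + 14\right) = -3 + \left(14 + G + J\right) = 11 + G + J$)
$\frac{1274 + 2530}{1669 + \left(\frac{a{\left(-15,-31 \right)}}{1745} + \frac{1218}{833}\right)} = \frac{1274 + 2530}{1669 + \left(\frac{11 - 15 - 31}{1745} + \frac{1218}{833}\right)} = \frac{3804}{1669 + \left(\left(-35\right) \frac{1}{1745} + 1218 \cdot \frac{1}{833}\right)} = \frac{3804}{1669 + \left(- \frac{7}{349} + \frac{174}{119}\right)} = \frac{3804}{1669 + \frac{59893}{41531}} = \frac{3804}{\frac{69375132}{41531}} = 3804 \cdot \frac{41531}{69375132} = \frac{13165327}{5781261}$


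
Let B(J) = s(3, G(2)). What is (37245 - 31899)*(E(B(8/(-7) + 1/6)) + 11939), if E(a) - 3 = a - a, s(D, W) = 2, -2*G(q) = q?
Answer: 63841932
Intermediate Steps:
G(q) = -q/2
B(J) = 2
E(a) = 3 (E(a) = 3 + (a - a) = 3 + 0 = 3)
(37245 - 31899)*(E(B(8/(-7) + 1/6)) + 11939) = (37245 - 31899)*(3 + 11939) = 5346*11942 = 63841932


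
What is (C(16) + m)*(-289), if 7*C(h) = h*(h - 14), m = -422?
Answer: 844458/7 ≈ 1.2064e+5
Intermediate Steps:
C(h) = h*(-14 + h)/7 (C(h) = (h*(h - 14))/7 = (h*(-14 + h))/7 = h*(-14 + h)/7)
(C(16) + m)*(-289) = ((⅐)*16*(-14 + 16) - 422)*(-289) = ((⅐)*16*2 - 422)*(-289) = (32/7 - 422)*(-289) = -2922/7*(-289) = 844458/7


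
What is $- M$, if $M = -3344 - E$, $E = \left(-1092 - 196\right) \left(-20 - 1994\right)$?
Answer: $2597376$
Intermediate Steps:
$E = 2594032$ ($E = \left(-1288\right) \left(-2014\right) = 2594032$)
$M = -2597376$ ($M = -3344 - 2594032 = -2597376$)
$- M = \left(-1\right) \left(-2597376\right) = 2597376$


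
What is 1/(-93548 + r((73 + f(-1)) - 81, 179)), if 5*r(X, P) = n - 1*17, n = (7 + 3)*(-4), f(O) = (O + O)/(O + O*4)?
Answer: -5/467797 ≈ -1.0688e-5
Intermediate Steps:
f(O) = ⅖ (f(O) = (2*O)/(O + 4*O) = (2*O)/((5*O)) = (2*O)*(1/(5*O)) = ⅖)
n = -40 (n = 10*(-4) = -40)
r(X, P) = -57/5 (r(X, P) = (-40 - 1*17)/5 = (-40 - 17)/5 = (⅕)*(-57) = -57/5)
1/(-93548 + r((73 + f(-1)) - 81, 179)) = 1/(-93548 - 57/5) = 1/(-467797/5) = -5/467797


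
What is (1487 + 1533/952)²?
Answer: 40986407401/18496 ≈ 2.2160e+6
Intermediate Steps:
(1487 + 1533/952)² = (1487 + 1533*(1/952))² = (1487 + 219/136)² = (202451/136)² = 40986407401/18496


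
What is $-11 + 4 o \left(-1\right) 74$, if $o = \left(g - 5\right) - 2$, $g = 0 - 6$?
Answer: $3837$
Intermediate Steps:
$g = -6$ ($g = 0 - 6 = -6$)
$o = -13$ ($o = \left(-6 - 5\right) - 2 = -11 - 2 = -13$)
$-11 + 4 o \left(-1\right) 74 = -11 + 4 \left(-13\right) \left(-1\right) 74 = -11 + \left(-52\right) \left(-1\right) 74 = -11 + 52 \cdot 74 = -11 + 3848 = 3837$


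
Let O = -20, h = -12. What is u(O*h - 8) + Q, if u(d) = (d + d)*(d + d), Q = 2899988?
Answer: 3115284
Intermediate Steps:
u(d) = 4*d² (u(d) = (2*d)*(2*d) = 4*d²)
u(O*h - 8) + Q = 4*(-20*(-12) - 8)² + 2899988 = 4*(240 - 8)² + 2899988 = 4*232² + 2899988 = 4*53824 + 2899988 = 215296 + 2899988 = 3115284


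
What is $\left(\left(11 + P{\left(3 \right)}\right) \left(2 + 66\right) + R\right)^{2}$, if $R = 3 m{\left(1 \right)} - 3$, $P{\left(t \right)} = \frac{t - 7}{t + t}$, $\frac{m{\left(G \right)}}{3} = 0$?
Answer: $\frac{4405801}{9} \approx 4.8953 \cdot 10^{5}$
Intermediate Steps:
$m{\left(G \right)} = 0$ ($m{\left(G \right)} = 3 \cdot 0 = 0$)
$P{\left(t \right)} = \frac{-7 + t}{2 t}$
$R = -3$ ($R = 3 \cdot 0 - 3 = 0 - 3 = -3$)
$\left(\left(11 + P{\left(3 \right)}\right) \left(2 + 66\right) + R\right)^{2} = \left(\left(11 + \frac{-7 + 3}{2 \cdot 3}\right) \left(2 + 66\right) - 3\right)^{2} = \left(\left(11 + \frac{1}{2} \cdot \frac{1}{3} \left(-4\right)\right) 68 - 3\right)^{2} = \left(\left(11 - \frac{2}{3}\right) 68 - 3\right)^{2} = \left(\frac{31}{3} \cdot 68 - 3\right)^{2} = \left(\frac{2108}{3} - 3\right)^{2} = \left(\frac{2099}{3}\right)^{2} = \frac{4405801}{9}$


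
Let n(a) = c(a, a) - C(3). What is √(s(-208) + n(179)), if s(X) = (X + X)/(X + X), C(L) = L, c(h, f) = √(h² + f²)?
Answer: √(-2 + 179*√2) ≈ 15.848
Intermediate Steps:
c(h, f) = √(f² + h²)
s(X) = 1 (s(X) = (2*X)/((2*X)) = (2*X)*(1/(2*X)) = 1)
n(a) = -3 + √2*√(a²) (n(a) = √(a² + a²) - 1*3 = √(2*a²) - 3 = √2*√(a²) - 3 = -3 + √2*√(a²))
√(s(-208) + n(179)) = √(1 + (-3 + √2*√(179²))) = √(1 + (-3 + √2*√32041)) = √(1 + (-3 + √2*179)) = √(1 + (-3 + 179*√2)) = √(-2 + 179*√2)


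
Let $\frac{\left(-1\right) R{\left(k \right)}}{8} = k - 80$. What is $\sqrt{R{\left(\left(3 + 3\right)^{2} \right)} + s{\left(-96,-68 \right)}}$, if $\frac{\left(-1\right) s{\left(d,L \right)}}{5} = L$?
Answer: $2 \sqrt{173} \approx 26.306$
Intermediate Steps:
$s{\left(d,L \right)} = - 5 L$
$R{\left(k \right)} = 640 - 8 k$ ($R{\left(k \right)} = - 8 \left(k - 80\right) = - 8 \left(-80 + k\right) = 640 - 8 k$)
$\sqrt{R{\left(\left(3 + 3\right)^{2} \right)} + s{\left(-96,-68 \right)}} = \sqrt{\left(640 - 8 \left(3 + 3\right)^{2}\right) - -340} = \sqrt{\left(640 - 8 \cdot 6^{2}\right) + 340} = \sqrt{\left(640 - 288\right) + 340} = \sqrt{352 + 340} = \sqrt{692} = 2 \sqrt{173}$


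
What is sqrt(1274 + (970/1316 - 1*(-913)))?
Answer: sqrt(947211398)/658 ≈ 46.773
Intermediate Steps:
sqrt(1274 + (970/1316 - 1*(-913))) = sqrt(1274 + (970*(1/1316) + 913)) = sqrt(1274 + (485/658 + 913)) = sqrt(1274 + 601239/658) = sqrt(1439531/658) = sqrt(947211398)/658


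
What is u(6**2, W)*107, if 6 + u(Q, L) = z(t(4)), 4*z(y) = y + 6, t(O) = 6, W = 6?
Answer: -321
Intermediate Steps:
z(y) = 3/2 + y/4 (z(y) = (y + 6)/4 = (6 + y)/4 = 3/2 + y/4)
u(Q, L) = -3 (u(Q, L) = -6 + (3/2 + (1/4)*6) = -6 + (3/2 + 3/2) = -6 + 3 = -3)
u(6**2, W)*107 = -3*107 = -321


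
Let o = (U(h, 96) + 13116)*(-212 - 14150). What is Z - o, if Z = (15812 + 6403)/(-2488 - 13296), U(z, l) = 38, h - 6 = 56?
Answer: 2981877712217/15784 ≈ 1.8892e+8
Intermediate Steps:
h = 62 (h = 6 + 56 = 62)
o = -188917748 (o = (38 + 13116)*(-212 - 14150) = 13154*(-14362) = -188917748)
Z = -22215/15784 (Z = 22215/(-15784) = 22215*(-1/15784) = -22215/15784 ≈ -1.4074)
Z - o = -22215/15784 - 1*(-188917748) = -22215/15784 + 188917748 = 2981877712217/15784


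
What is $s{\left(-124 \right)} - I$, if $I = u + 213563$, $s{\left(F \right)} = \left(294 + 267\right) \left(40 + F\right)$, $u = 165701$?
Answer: $-426388$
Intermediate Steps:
$s{\left(F \right)} = 22440 + 561 F$ ($s{\left(F \right)} = 561 \left(40 + F\right) = 22440 + 561 F$)
$I = 379264$ ($I = 165701 + 213563 = 379264$)
$s{\left(-124 \right)} - I = \left(22440 + 561 \left(-124\right)\right) - 379264 = \left(22440 - 69564\right) - 379264 = -47124 - 379264 = -426388$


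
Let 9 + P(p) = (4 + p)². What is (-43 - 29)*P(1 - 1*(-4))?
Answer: -5184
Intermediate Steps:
P(p) = -9 + (4 + p)²
(-43 - 29)*P(1 - 1*(-4)) = (-43 - 29)*(-9 + (4 + (1 - 1*(-4)))²) = -72*(-9 + (4 + (1 + 4))²) = -72*(-9 + (4 + 5)²) = -72*(-9 + 9²) = -72*(-9 + 81) = -72*72 = -5184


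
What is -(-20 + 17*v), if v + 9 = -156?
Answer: 2825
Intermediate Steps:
v = -165 (v = -9 - 156 = -165)
-(-20 + 17*v) = -(-20 + 17*(-165)) = -(-20 - 2805) = -1*(-2825) = 2825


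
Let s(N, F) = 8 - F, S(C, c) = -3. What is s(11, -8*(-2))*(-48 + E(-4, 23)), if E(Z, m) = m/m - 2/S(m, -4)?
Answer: 1112/3 ≈ 370.67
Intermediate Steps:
E(Z, m) = 5/3 (E(Z, m) = m/m - 2/(-3) = 1 - 2*(-1/3) = 1 + 2/3 = 5/3)
s(11, -8*(-2))*(-48 + E(-4, 23)) = (8 - (-8)*(-2))*(-48 + 5/3) = (8 - 1*16)*(-139/3) = (8 - 16)*(-139/3) = -8*(-139/3) = 1112/3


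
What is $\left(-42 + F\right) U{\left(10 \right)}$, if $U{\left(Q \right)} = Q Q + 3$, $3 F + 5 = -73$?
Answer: $-7004$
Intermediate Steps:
$F = -26$ ($F = - \frac{5}{3} + \frac{1}{3} \left(-73\right) = - \frac{5}{3} - \frac{73}{3} = -26$)
$U{\left(Q \right)} = 3 + Q^{2}$ ($U{\left(Q \right)} = Q^{2} + 3 = 3 + Q^{2}$)
$\left(-42 + F\right) U{\left(10 \right)} = \left(-42 - 26\right) \left(3 + 10^{2}\right) = - 68 \left(3 + 100\right) = \left(-68\right) 103 = -7004$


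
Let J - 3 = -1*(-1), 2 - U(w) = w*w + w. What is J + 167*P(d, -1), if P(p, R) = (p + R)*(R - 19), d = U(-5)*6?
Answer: 364064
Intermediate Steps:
U(w) = 2 - w - w**2 (U(w) = 2 - (w*w + w) = 2 - (w**2 + w) = 2 - (w + w**2) = 2 + (-w - w**2) = 2 - w - w**2)
d = -108 (d = (2 - 1*(-5) - 1*(-5)**2)*6 = (2 + 5 - 1*25)*6 = (2 + 5 - 25)*6 = -18*6 = -108)
J = 4 (J = 3 - 1*(-1) = 3 + 1 = 4)
P(p, R) = (-19 + R)*(R + p) (P(p, R) = (R + p)*(-19 + R) = (-19 + R)*(R + p))
J + 167*P(d, -1) = 4 + 167*((-1)**2 - 19*(-1) - 19*(-108) - 1*(-108)) = 4 + 167*(1 + 19 + 2052 + 108) = 4 + 167*2180 = 4 + 364060 = 364064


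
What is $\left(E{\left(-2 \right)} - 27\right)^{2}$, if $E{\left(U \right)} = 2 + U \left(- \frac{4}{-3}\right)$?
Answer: $\frac{6889}{9} \approx 765.44$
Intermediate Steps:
$E{\left(U \right)} = 2 + \frac{4 U}{3}$ ($E{\left(U \right)} = 2 + U \left(\left(-4\right) \left(- \frac{1}{3}\right)\right) = 2 + U \frac{4}{3} = 2 + \frac{4 U}{3}$)
$\left(E{\left(-2 \right)} - 27\right)^{2} = \left(\left(2 + \frac{4}{3} \left(-2\right)\right) - 27\right)^{2} = \left(\left(2 - \frac{8}{3}\right) - 27\right)^{2} = \left(- \frac{2}{3} - 27\right)^{2} = \left(- \frac{83}{3}\right)^{2} = \frac{6889}{9}$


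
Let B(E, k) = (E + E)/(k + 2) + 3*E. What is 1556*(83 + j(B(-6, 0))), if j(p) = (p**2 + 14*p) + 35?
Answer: 557048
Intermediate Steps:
B(E, k) = 3*E + 2*E/(2 + k) (B(E, k) = (2*E)/(2 + k) + 3*E = 2*E/(2 + k) + 3*E = 3*E + 2*E/(2 + k))
j(p) = 35 + p**2 + 14*p
1556*(83 + j(B(-6, 0))) = 1556*(83 + (35 + (-6*(8 + 3*0)/(2 + 0))**2 + 14*(-6*(8 + 3*0)/(2 + 0)))) = 1556*(83 + (35 + (-6*(8 + 0)/2)**2 + 14*(-6*(8 + 0)/2))) = 1556*(83 + (35 + (-6*1/2*8)**2 + 14*(-6*1/2*8))) = 1556*(83 + (35 + (-24)**2 + 14*(-24))) = 1556*(83 + (35 + 576 - 336)) = 1556*(83 + 275) = 1556*358 = 557048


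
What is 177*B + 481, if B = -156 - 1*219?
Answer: -65894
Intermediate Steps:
B = -375 (B = -156 - 219 = -375)
177*B + 481 = 177*(-375) + 481 = -66375 + 481 = -65894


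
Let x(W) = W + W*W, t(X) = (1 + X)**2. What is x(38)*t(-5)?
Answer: 23712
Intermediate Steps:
x(W) = W + W**2
x(38)*t(-5) = (38*(1 + 38))*(1 - 5)**2 = (38*39)*(-4)**2 = 1482*16 = 23712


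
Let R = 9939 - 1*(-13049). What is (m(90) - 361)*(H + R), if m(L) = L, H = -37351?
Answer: 3892373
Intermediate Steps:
R = 22988 (R = 9939 + 13049 = 22988)
(m(90) - 361)*(H + R) = (90 - 361)*(-37351 + 22988) = -271*(-14363) = 3892373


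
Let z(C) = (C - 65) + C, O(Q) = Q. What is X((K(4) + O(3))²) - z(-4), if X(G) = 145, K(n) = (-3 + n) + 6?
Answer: 218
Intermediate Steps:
K(n) = 3 + n
z(C) = -65 + 2*C (z(C) = (-65 + C) + C = -65 + 2*C)
X((K(4) + O(3))²) - z(-4) = 145 - (-65 + 2*(-4)) = 145 - (-65 - 8) = 145 - 1*(-73) = 145 + 73 = 218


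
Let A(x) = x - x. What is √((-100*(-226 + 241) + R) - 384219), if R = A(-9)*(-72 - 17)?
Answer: I*√385719 ≈ 621.06*I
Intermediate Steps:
A(x) = 0
R = 0 (R = 0*(-72 - 17) = 0*(-89) = 0)
√((-100*(-226 + 241) + R) - 384219) = √((-100*(-226 + 241) + 0) - 384219) = √((-100*15 + 0) - 384219) = √((-1500 + 0) - 384219) = √(-1500 - 384219) = √(-385719) = I*√385719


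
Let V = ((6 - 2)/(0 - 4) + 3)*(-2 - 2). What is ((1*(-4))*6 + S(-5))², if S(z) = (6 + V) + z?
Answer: 961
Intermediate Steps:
V = -8 (V = (4/(-4) + 3)*(-4) = (4*(-¼) + 3)*(-4) = (-1 + 3)*(-4) = 2*(-4) = -8)
S(z) = -2 + z (S(z) = (6 - 8) + z = -2 + z)
((1*(-4))*6 + S(-5))² = ((1*(-4))*6 + (-2 - 5))² = (-4*6 - 7)² = (-24 - 7)² = (-31)² = 961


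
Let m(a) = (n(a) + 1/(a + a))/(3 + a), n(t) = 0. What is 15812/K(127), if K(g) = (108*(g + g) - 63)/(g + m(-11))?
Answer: 29453803/401412 ≈ 73.375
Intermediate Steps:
m(a) = 1/(2*a*(3 + a)) (m(a) = (0 + 1/(a + a))/(3 + a) = (0 + 1/(2*a))/(3 + a) = (1/(2*a))/(3 + a) = 1/(2*a*(3 + a)))
K(g) = (-63 + 216*g)/(1/176 + g) (K(g) = (108*(g + g) - 63)/(g + (1/2)/(-11*(3 - 11))) = (108*(2*g) - 63)/(g + (1/2)*(-1/11)/(-8)) = (216*g - 63)/(g + (1/2)*(-1/11)*(-1/8)) = (-63 + 216*g)/(g + 1/176) = (-63 + 216*g)/(1/176 + g))
15812/K(127) = 15812/((1584*(-7 + 24*127)/(1 + 176*127))) = 15812/((1584*(-7 + 3048)/(1 + 22352))) = 15812/((1584*3041/22353)) = 15812/((1584*(1/22353)*3041)) = 15812/(1605648/7451) = 15812*(7451/1605648) = 29453803/401412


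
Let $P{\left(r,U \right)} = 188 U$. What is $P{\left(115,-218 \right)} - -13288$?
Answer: $-27696$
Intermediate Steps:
$P{\left(115,-218 \right)} - -13288 = 188 \left(-218\right) - -13288 = -40984 + 13288 = -27696$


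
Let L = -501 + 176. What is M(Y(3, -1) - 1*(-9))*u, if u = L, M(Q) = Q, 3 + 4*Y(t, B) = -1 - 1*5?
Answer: -8775/4 ≈ -2193.8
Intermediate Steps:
Y(t, B) = -9/4 (Y(t, B) = -¾ + (-1 - 1*5)/4 = -¾ + (-1 - 5)/4 = -¾ + (¼)*(-6) = -¾ - 3/2 = -9/4)
L = -325
u = -325
M(Y(3, -1) - 1*(-9))*u = (-9/4 - 1*(-9))*(-325) = (-9/4 + 9)*(-325) = (27/4)*(-325) = -8775/4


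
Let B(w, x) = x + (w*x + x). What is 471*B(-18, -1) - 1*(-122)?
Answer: 7658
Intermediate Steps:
B(w, x) = 2*x + w*x (B(w, x) = x + (x + w*x) = 2*x + w*x)
471*B(-18, -1) - 1*(-122) = 471*(-(2 - 18)) - 1*(-122) = 471*(-1*(-16)) + 122 = 471*16 + 122 = 7536 + 122 = 7658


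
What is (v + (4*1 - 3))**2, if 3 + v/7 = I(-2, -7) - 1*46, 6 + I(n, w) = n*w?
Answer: 81796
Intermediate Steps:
I(n, w) = -6 + n*w
v = -287 (v = -21 + 7*((-6 - 2*(-7)) - 1*46) = -21 + 7*((-6 + 14) - 46) = -21 + 7*(8 - 46) = -21 + 7*(-38) = -21 - 266 = -287)
(v + (4*1 - 3))**2 = (-287 + (4*1 - 3))**2 = (-287 + (4 - 3))**2 = (-287 + 1)**2 = (-286)**2 = 81796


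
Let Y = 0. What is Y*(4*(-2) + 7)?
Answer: 0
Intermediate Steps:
Y*(4*(-2) + 7) = 0*(4*(-2) + 7) = 0*(-8 + 7) = 0*(-1) = 0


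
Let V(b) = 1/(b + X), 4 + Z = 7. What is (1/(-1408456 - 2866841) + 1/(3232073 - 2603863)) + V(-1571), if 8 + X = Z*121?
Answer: -1340674735289/1632956871648960 ≈ -0.00082101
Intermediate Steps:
Z = 3 (Z = -4 + 7 = 3)
X = 355 (X = -8 + 3*121 = -8 + 363 = 355)
V(b) = 1/(355 + b) (V(b) = 1/(b + 355) = 1/(355 + b))
(1/(-1408456 - 2866841) + 1/(3232073 - 2603863)) + V(-1571) = (1/(-1408456 - 2866841) + 1/(3232073 - 2603863)) + 1/(355 - 1571) = (1/(-4275297) + 1/628210) + 1/(-1216) = (-1/4275297 + 1/628210) - 1/1216 = 3647087/2685784328370 - 1/1216 = -1340674735289/1632956871648960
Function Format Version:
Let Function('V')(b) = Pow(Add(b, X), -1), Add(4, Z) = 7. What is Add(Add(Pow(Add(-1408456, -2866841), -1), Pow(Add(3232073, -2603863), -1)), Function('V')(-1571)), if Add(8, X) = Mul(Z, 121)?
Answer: Rational(-1340674735289, 1632956871648960) ≈ -0.00082101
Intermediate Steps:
Z = 3 (Z = Add(-4, 7) = 3)
X = 355 (X = Add(-8, Mul(3, 121)) = Add(-8, 363) = 355)
Function('V')(b) = Pow(Add(355, b), -1) (Function('V')(b) = Pow(Add(b, 355), -1) = Pow(Add(355, b), -1))
Add(Add(Pow(Add(-1408456, -2866841), -1), Pow(Add(3232073, -2603863), -1)), Function('V')(-1571)) = Add(Add(Pow(Add(-1408456, -2866841), -1), Pow(Add(3232073, -2603863), -1)), Pow(Add(355, -1571), -1)) = Add(Add(Pow(-4275297, -1), Pow(628210, -1)), Pow(-1216, -1)) = Add(Add(Rational(-1, 4275297), Rational(1, 628210)), Rational(-1, 1216)) = Add(Rational(3647087, 2685784328370), Rational(-1, 1216)) = Rational(-1340674735289, 1632956871648960)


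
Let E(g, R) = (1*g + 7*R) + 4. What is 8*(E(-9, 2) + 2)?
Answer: 88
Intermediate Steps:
E(g, R) = 4 + g + 7*R (E(g, R) = (g + 7*R) + 4 = 4 + g + 7*R)
8*(E(-9, 2) + 2) = 8*((4 - 9 + 7*2) + 2) = 8*((4 - 9 + 14) + 2) = 8*(9 + 2) = 8*11 = 88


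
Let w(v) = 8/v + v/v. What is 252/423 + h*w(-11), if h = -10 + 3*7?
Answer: 169/47 ≈ 3.5957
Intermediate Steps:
w(v) = 1 + 8/v (w(v) = 8/v + 1 = 1 + 8/v)
h = 11 (h = -10 + 21 = 11)
252/423 + h*w(-11) = 252/423 + 11*((8 - 11)/(-11)) = 252*(1/423) + 11*(-1/11*(-3)) = 28/47 + 11*(3/11) = 28/47 + 3 = 169/47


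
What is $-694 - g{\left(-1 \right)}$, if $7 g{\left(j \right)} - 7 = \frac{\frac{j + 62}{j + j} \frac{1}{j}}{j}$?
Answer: $- \frac{9669}{14} \approx -690.64$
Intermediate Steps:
$g{\left(j \right)} = 1 + \frac{62 + j}{14 j^{3}}$ ($g{\left(j \right)} = 1 + \frac{\frac{\left(j + 62\right) \frac{1}{j + j}}{j} \frac{1}{j}}{7} = 1 + \frac{\frac{\left(62 + j\right) \frac{1}{2 j}}{j} \frac{1}{j}}{7} = 1 + \frac{\frac{\frac{1}{2} \frac{1}{j} \left(62 + j\right)}{j} \frac{1}{j}}{7} = 1 + \frac{\frac{62 + j}{2 j^{2}} \frac{1}{j}}{7} = 1 + \frac{\frac{1}{2} \frac{1}{j^{3}} \left(62 + j\right)}{7} = 1 + \frac{62 + j}{14 j^{3}}$)
$-694 - g{\left(-1 \right)} = -694 - \frac{62 - 1 + 14 \left(-1\right)^{3}}{14 \left(-1\right)} = -694 - \frac{1}{14} \left(-1\right) \left(62 - 1 + 14 \left(-1\right)\right) = -694 - \frac{1}{14} \left(-1\right) \left(62 - 1 - 14\right) = -694 - \frac{1}{14} \left(-1\right) 47 = -694 - - \frac{47}{14} = -694 + \frac{47}{14} = - \frac{9669}{14}$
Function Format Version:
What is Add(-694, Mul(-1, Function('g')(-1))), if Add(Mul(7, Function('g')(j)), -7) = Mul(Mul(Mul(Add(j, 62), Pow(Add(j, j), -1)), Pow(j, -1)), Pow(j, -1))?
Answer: Rational(-9669, 14) ≈ -690.64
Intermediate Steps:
Function('g')(j) = Add(1, Mul(Rational(1, 14), Pow(j, -3), Add(62, j))) (Function('g')(j) = Add(1, Mul(Rational(1, 7), Mul(Mul(Mul(Add(j, 62), Pow(Add(j, j), -1)), Pow(j, -1)), Pow(j, -1)))) = Add(1, Mul(Rational(1, 7), Mul(Mul(Mul(Add(62, j), Pow(Mul(2, j), -1)), Pow(j, -1)), Pow(j, -1)))) = Add(1, Mul(Rational(1, 7), Mul(Mul(Mul(Add(62, j), Mul(Rational(1, 2), Pow(j, -1))), Pow(j, -1)), Pow(j, -1)))) = Add(1, Mul(Rational(1, 7), Mul(Mul(Mul(Rational(1, 2), Pow(j, -1), Add(62, j)), Pow(j, -1)), Pow(j, -1)))) = Add(1, Mul(Rational(1, 7), Mul(Mul(Rational(1, 2), Pow(j, -2), Add(62, j)), Pow(j, -1)))) = Add(1, Mul(Rational(1, 7), Mul(Rational(1, 2), Pow(j, -3), Add(62, j)))) = Add(1, Mul(Rational(1, 14), Pow(j, -3), Add(62, j))))
Add(-694, Mul(-1, Function('g')(-1))) = Add(-694, Mul(-1, Mul(Rational(1, 14), Pow(-1, -3), Add(62, -1, Mul(14, Pow(-1, 3)))))) = Add(-694, Mul(-1, Mul(Rational(1, 14), -1, Add(62, -1, Mul(14, -1))))) = Add(-694, Mul(-1, Mul(Rational(1, 14), -1, Add(62, -1, -14)))) = Add(-694, Mul(-1, Mul(Rational(1, 14), -1, 47))) = Add(-694, Mul(-1, Rational(-47, 14))) = Add(-694, Rational(47, 14)) = Rational(-9669, 14)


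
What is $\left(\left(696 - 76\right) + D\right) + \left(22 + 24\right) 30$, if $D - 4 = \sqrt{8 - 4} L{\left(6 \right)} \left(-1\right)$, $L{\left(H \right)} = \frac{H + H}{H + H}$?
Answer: $2002$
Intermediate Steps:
$L{\left(H \right)} = 1$ ($L{\left(H \right)} = \frac{2 H}{2 H} = 2 H \frac{1}{2 H} = 1$)
$D = 2$ ($D = 4 + \sqrt{8 - 4} \cdot 1 \left(-1\right) = 4 + \sqrt{4} \cdot 1 \left(-1\right) = 4 + 2 \cdot 1 \left(-1\right) = 4 + 2 \left(-1\right) = 4 - 2 = 2$)
$\left(\left(696 - 76\right) + D\right) + \left(22 + 24\right) 30 = \left(\left(696 - 76\right) + 2\right) + \left(22 + 24\right) 30 = \left(\left(696 - 76\right) + 2\right) + 46 \cdot 30 = \left(620 + 2\right) + 1380 = 622 + 1380 = 2002$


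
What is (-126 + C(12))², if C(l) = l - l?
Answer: 15876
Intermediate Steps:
C(l) = 0
(-126 + C(12))² = (-126 + 0)² = (-126)² = 15876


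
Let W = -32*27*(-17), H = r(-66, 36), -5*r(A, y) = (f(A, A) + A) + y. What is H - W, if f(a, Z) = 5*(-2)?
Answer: -14680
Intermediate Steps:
f(a, Z) = -10
r(A, y) = 2 - A/5 - y/5 (r(A, y) = -((-10 + A) + y)/5 = -(-10 + A + y)/5 = 2 - A/5 - y/5)
H = 8 (H = 2 - ⅕*(-66) - ⅕*36 = 2 + 66/5 - 36/5 = 8)
W = 14688 (W = -864*(-17) = 14688)
H - W = 8 - 1*14688 = 8 - 14688 = -14680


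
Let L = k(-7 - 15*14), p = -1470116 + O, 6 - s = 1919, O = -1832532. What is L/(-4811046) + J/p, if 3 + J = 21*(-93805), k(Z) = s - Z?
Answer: 1185364911847/1986148931226 ≈ 0.59682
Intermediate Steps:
s = -1913 (s = 6 - 1*1919 = 6 - 1919 = -1913)
p = -3302648 (p = -1470116 - 1832532 = -3302648)
k(Z) = -1913 - Z
J = -1969908 (J = -3 + 21*(-93805) = -3 - 1969905 = -1969908)
L = -1696 (L = -1913 - (-7 - 15*14) = -1913 - (-7 - 210) = -1913 - 1*(-217) = -1913 + 217 = -1696)
L/(-4811046) + J/p = -1696/(-4811046) - 1969908/(-3302648) = -1696*(-1/4811046) - 1969908*(-1/3302648) = 848/2405523 + 492477/825662 = 1185364911847/1986148931226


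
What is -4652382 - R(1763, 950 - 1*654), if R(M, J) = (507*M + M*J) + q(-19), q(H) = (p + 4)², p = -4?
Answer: -6068071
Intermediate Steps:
q(H) = 0 (q(H) = (-4 + 4)² = 0² = 0)
R(M, J) = 507*M + J*M (R(M, J) = (507*M + M*J) + 0 = (507*M + J*M) + 0 = 507*M + J*M)
-4652382 - R(1763, 950 - 1*654) = -4652382 - 1763*(507 + (950 - 1*654)) = -4652382 - 1763*(507 + (950 - 654)) = -4652382 - 1763*(507 + 296) = -4652382 - 1763*803 = -4652382 - 1*1415689 = -4652382 - 1415689 = -6068071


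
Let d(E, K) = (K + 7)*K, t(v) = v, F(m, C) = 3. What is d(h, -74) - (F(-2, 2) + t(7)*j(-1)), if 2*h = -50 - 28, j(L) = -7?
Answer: 5004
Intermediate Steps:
h = -39 (h = (-50 - 28)/2 = (½)*(-78) = -39)
d(E, K) = K*(7 + K) (d(E, K) = (7 + K)*K = K*(7 + K))
d(h, -74) - (F(-2, 2) + t(7)*j(-1)) = -74*(7 - 74) - (3 + 7*(-7)) = -74*(-67) - (3 - 49) = 4958 - 1*(-46) = 4958 + 46 = 5004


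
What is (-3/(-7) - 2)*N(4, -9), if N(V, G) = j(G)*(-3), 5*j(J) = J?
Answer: -297/35 ≈ -8.4857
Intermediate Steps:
j(J) = J/5
N(V, G) = -3*G/5 (N(V, G) = (G/5)*(-3) = -3*G/5)
(-3/(-7) - 2)*N(4, -9) = (-3/(-7) - 2)*(-⅗*(-9)) = (-3*(-⅐) - 2)*(27/5) = (3/7 - 2)*(27/5) = -11/7*27/5 = -297/35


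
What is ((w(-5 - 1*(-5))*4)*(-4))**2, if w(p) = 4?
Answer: 4096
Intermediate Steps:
((w(-5 - 1*(-5))*4)*(-4))**2 = ((4*4)*(-4))**2 = (16*(-4))**2 = (-64)**2 = 4096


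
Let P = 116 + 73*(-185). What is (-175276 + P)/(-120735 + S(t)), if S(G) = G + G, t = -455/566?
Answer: 10678439/6833692 ≈ 1.5626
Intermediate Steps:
t = -455/566 (t = -455*1/566 = -455/566 ≈ -0.80389)
S(G) = 2*G
P = -13389 (P = 116 - 13505 = -13389)
(-175276 + P)/(-120735 + S(t)) = (-175276 - 13389)/(-120735 + 2*(-455/566)) = -188665/(-120735 - 455/283) = -188665/(-34168460/283) = -188665*(-283/34168460) = 10678439/6833692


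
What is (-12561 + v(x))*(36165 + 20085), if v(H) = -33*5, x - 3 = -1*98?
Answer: -715837500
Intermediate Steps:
x = -95 (x = 3 - 1*98 = 3 - 98 = -95)
v(H) = -165
(-12561 + v(x))*(36165 + 20085) = (-12561 - 165)*(36165 + 20085) = -12726*56250 = -715837500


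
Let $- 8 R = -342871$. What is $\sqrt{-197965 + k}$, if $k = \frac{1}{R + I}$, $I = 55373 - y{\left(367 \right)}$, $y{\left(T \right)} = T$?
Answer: $\frac{i \sqrt{13482783789910557}}{260973} \approx 444.93 i$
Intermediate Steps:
$R = \frac{342871}{8}$ ($R = \left(- \frac{1}{8}\right) \left(-342871\right) = \frac{342871}{8} \approx 42859.0$)
$I = 55006$ ($I = 55373 - 367 = 55006$)
$k = \frac{8}{782919}$ ($k = \frac{1}{\frac{342871}{8} + 55006} = \frac{1}{\frac{782919}{8}} = \frac{8}{782919} \approx 1.0218 \cdot 10^{-5}$)
$\sqrt{-197965 + k} = \sqrt{-197965 + \frac{8}{782919}} = \sqrt{- \frac{154990559827}{782919}} = \frac{i \sqrt{13482783789910557}}{260973}$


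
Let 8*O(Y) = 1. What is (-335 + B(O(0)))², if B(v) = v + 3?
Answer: 7049025/64 ≈ 1.1014e+5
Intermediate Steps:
O(Y) = ⅛ (O(Y) = (⅛)*1 = ⅛)
B(v) = 3 + v
(-335 + B(O(0)))² = (-335 + (3 + ⅛))² = (-335 + 25/8)² = (-2655/8)² = 7049025/64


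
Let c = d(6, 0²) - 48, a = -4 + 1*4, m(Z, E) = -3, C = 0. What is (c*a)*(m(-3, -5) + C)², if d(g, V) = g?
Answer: 0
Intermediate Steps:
a = 0 (a = -4 + 4 = 0)
c = -42 (c = 6 - 48 = -42)
(c*a)*(m(-3, -5) + C)² = (-42*0)*(-3 + 0)² = 0*(-3)² = 0*9 = 0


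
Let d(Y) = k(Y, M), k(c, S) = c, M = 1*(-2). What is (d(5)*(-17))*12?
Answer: -1020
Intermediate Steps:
M = -2
d(Y) = Y
(d(5)*(-17))*12 = (5*(-17))*12 = -85*12 = -1020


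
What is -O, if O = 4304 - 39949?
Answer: 35645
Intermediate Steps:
O = -35645
-O = -1*(-35645) = 35645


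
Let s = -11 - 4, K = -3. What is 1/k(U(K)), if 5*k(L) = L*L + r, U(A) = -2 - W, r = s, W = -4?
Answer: -5/11 ≈ -0.45455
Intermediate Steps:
s = -15
r = -15
U(A) = 2 (U(A) = -2 - 1*(-4) = -2 + 4 = 2)
k(L) = -3 + L²/5 (k(L) = (L*L - 15)/5 = (L² - 15)/5 = (-15 + L²)/5 = -3 + L²/5)
1/k(U(K)) = 1/(-3 + (⅕)*2²) = 1/(-3 + (⅕)*4) = 1/(-3 + ⅘) = 1/(-11/5) = -5/11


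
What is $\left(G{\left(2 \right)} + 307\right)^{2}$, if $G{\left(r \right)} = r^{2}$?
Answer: $96721$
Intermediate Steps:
$\left(G{\left(2 \right)} + 307\right)^{2} = \left(2^{2} + 307\right)^{2} = \left(4 + 307\right)^{2} = 311^{2} = 96721$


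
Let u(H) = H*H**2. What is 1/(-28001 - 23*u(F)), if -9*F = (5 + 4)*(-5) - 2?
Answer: -729/22800658 ≈ -3.1973e-5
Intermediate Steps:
F = 47/9 (F = -((5 + 4)*(-5) - 2)/9 = -(9*(-5) - 2)/9 = -(-45 - 2)/9 = -1/9*(-47) = 47/9 ≈ 5.2222)
u(H) = H**3
1/(-28001 - 23*u(F)) = 1/(-28001 - 23*(47/9)**3) = 1/(-28001 - 23*103823/729) = 1/(-28001 - 2387929/729) = 1/(-22800658/729) = -729/22800658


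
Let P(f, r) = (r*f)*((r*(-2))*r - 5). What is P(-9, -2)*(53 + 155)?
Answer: -48672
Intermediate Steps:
P(f, r) = f*r*(-5 - 2*r²) (P(f, r) = (f*r)*((-2*r)*r - 5) = (f*r)*(-2*r² - 5) = (f*r)*(-5 - 2*r²) = f*r*(-5 - 2*r²))
P(-9, -2)*(53 + 155) = (-1*(-9)*(-2)*(5 + 2*(-2)²))*(53 + 155) = -1*(-9)*(-2)*(5 + 2*4)*208 = -1*(-9)*(-2)*(5 + 8)*208 = -1*(-9)*(-2)*13*208 = -234*208 = -48672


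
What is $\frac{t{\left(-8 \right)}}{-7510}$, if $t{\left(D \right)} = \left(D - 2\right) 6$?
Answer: $\frac{6}{751} \approx 0.0079893$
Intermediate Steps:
$t{\left(D \right)} = -12 + 6 D$ ($t{\left(D \right)} = \left(-2 + D\right) 6 = -12 + 6 D$)
$\frac{t{\left(-8 \right)}}{-7510} = \frac{-12 + 6 \left(-8\right)}{-7510} = \left(-12 - 48\right) \left(- \frac{1}{7510}\right) = \left(-60\right) \left(- \frac{1}{7510}\right) = \frac{6}{751}$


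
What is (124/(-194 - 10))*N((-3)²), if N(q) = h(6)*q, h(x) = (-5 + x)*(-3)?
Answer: 279/17 ≈ 16.412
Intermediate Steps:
h(x) = 15 - 3*x
N(q) = -3*q (N(q) = (15 - 3*6)*q = (15 - 18)*q = -3*q)
(124/(-194 - 10))*N((-3)²) = (124/(-194 - 10))*(-3*(-3)²) = (124/(-204))*(-3*9) = (124*(-1/204))*(-27) = -31/51*(-27) = 279/17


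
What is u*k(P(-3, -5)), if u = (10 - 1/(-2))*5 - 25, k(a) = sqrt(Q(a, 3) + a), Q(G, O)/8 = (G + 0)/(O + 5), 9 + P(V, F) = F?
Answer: 55*I*sqrt(7) ≈ 145.52*I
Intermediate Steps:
P(V, F) = -9 + F
Q(G, O) = 8*G/(5 + O) (Q(G, O) = 8*((G + 0)/(O + 5)) = 8*(G/(5 + O)) = 8*G/(5 + O))
k(a) = sqrt(2)*sqrt(a) (k(a) = sqrt(8*a/(5 + 3) + a) = sqrt(8*a/8 + a) = sqrt(8*a*(1/8) + a) = sqrt(a + a) = sqrt(2*a) = sqrt(2)*sqrt(a))
u = 55/2 (u = (10 - 1*(-1/2))*5 - 25 = (10 + 1/2)*5 - 25 = (21/2)*5 - 25 = 105/2 - 25 = 55/2 ≈ 27.500)
u*k(P(-3, -5)) = 55*(sqrt(2)*sqrt(-9 - 5))/2 = 55*(sqrt(2)*sqrt(-14))/2 = 55*(sqrt(2)*(I*sqrt(14)))/2 = 55*(2*I*sqrt(7))/2 = 55*I*sqrt(7)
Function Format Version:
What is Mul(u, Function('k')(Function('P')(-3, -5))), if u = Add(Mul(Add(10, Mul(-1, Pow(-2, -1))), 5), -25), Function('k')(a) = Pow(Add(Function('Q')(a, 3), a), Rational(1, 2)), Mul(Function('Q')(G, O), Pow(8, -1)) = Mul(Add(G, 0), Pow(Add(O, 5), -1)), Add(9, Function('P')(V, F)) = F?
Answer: Mul(55, I, Pow(7, Rational(1, 2))) ≈ Mul(145.52, I)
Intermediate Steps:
Function('P')(V, F) = Add(-9, F)
Function('Q')(G, O) = Mul(8, G, Pow(Add(5, O), -1)) (Function('Q')(G, O) = Mul(8, Mul(Add(G, 0), Pow(Add(O, 5), -1))) = Mul(8, Mul(G, Pow(Add(5, O), -1))) = Mul(8, G, Pow(Add(5, O), -1)))
Function('k')(a) = Mul(Pow(2, Rational(1, 2)), Pow(a, Rational(1, 2))) (Function('k')(a) = Pow(Add(Mul(8, a, Pow(Add(5, 3), -1)), a), Rational(1, 2)) = Pow(Add(Mul(8, a, Pow(8, -1)), a), Rational(1, 2)) = Pow(Add(Mul(8, a, Rational(1, 8)), a), Rational(1, 2)) = Pow(Add(a, a), Rational(1, 2)) = Pow(Mul(2, a), Rational(1, 2)) = Mul(Pow(2, Rational(1, 2)), Pow(a, Rational(1, 2))))
u = Rational(55, 2) (u = Add(Mul(Add(10, Mul(-1, Rational(-1, 2))), 5), -25) = Add(Mul(Add(10, Rational(1, 2)), 5), -25) = Add(Mul(Rational(21, 2), 5), -25) = Add(Rational(105, 2), -25) = Rational(55, 2) ≈ 27.500)
Mul(u, Function('k')(Function('P')(-3, -5))) = Mul(Rational(55, 2), Mul(Pow(2, Rational(1, 2)), Pow(Add(-9, -5), Rational(1, 2)))) = Mul(Rational(55, 2), Mul(Pow(2, Rational(1, 2)), Pow(-14, Rational(1, 2)))) = Mul(Rational(55, 2), Mul(Pow(2, Rational(1, 2)), Mul(I, Pow(14, Rational(1, 2))))) = Mul(Rational(55, 2), Mul(2, I, Pow(7, Rational(1, 2)))) = Mul(55, I, Pow(7, Rational(1, 2)))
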